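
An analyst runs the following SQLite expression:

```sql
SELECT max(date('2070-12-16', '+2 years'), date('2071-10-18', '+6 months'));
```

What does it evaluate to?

2072-12-16

date('2070-12-16', '+2 years') → 2072-12-16.
date('2071-10-18', '+6 months') → 2072-04-18.
Later of the two is 2072-12-16.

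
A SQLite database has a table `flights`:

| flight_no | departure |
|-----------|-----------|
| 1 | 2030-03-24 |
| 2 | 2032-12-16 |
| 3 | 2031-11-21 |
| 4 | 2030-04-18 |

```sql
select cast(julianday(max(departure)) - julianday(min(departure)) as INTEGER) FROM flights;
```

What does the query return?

MIN = 2030-03-24, MAX = 2032-12-16.
7 days remain in March 2030 after the 24th (31 − 24).
Full months from April 2030 through November 2032 contribute their day counts.
Then 16 days into December 2032.
Total: 7 + 30 + 31 + 30 + 31 + 31 + 30 + 31 + 30 + 31 + 31 + 28 + 31 + 30 + 31 + 30 + 31 + 31 + 30 + 31 + 30 + 31 + 31 + 29 + 31 + 30 + 31 + 30 + 31 + 31 + 30 + 31 + 30 + 16 = 998.

998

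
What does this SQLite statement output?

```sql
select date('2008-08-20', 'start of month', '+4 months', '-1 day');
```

`start of month` rewinds 2008-08-20 to 2008-08-01.
Adding +4 months to 2008-08-01 gives 2008-12-01.
Going back 1 day from 2008-12-01 reaches 2008-11-30 (last day of November, 30 days).

2008-11-30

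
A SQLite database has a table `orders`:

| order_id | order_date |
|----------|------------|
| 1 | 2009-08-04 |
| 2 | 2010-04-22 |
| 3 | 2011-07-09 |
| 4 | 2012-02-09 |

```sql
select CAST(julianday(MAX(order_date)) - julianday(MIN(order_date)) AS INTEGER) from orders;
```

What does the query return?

919

MIN = 2009-08-04, MAX = 2012-02-09.
27 days remain in August 2009 after the 4th (31 − 4).
Full months from September 2009 through January 2012 contribute their day counts.
Then 9 days into February 2012.
Total: 27 + 30 + 31 + 30 + 31 + 31 + 28 + 31 + 30 + 31 + 30 + 31 + 31 + 30 + 31 + 30 + 31 + 31 + 28 + 31 + 30 + 31 + 30 + 31 + 31 + 30 + 31 + 30 + 31 + 31 + 9 = 919.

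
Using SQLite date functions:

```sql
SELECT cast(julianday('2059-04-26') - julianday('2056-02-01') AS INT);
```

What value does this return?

1180

28 days remain in February 2056 after the 1st (29 − 1).
Full months from March 2056 through March 2059 contribute their day counts.
Then 26 days into April 2059.
Total: 28 + 31 + 30 + 31 + 30 + 31 + 31 + 30 + 31 + 30 + 31 + 31 + 28 + 31 + 30 + 31 + 30 + 31 + 31 + 30 + 31 + 30 + 31 + 31 + 28 + 31 + 30 + 31 + 30 + 31 + 31 + 30 + 31 + 30 + 31 + 31 + 28 + 31 + 26 = 1180.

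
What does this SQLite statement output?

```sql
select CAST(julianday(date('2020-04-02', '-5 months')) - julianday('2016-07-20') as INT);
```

1200

Adding -5 months to 2020-04-02 gives 2019-11-02.
11 days remain in July 2016 after the 20th (31 − 20).
Full months from August 2016 through October 2019 contribute their day counts.
Then 2 days into November 2019.
Total: 11 + 31 + 30 + 31 + 30 + 31 + 31 + 28 + 31 + 30 + 31 + 30 + 31 + 31 + 30 + 31 + 30 + 31 + 31 + 28 + 31 + 30 + 31 + 30 + 31 + 31 + 30 + 31 + 30 + 31 + 31 + 28 + 31 + 30 + 31 + 30 + 31 + 31 + 30 + 31 + 2 = 1200.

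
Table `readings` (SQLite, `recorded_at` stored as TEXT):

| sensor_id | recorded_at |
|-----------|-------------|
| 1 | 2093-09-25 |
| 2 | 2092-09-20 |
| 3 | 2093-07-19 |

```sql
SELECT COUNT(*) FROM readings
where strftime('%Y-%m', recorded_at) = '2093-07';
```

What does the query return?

Rows with year-month 2093-07: 2093-07-19 → 1.

1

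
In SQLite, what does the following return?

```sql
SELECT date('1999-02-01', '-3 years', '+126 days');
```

1996-06-06

Adding -3 years to 1999-02-01 gives 1996-02-01.
Applying '+126 days' to 1996-02-01: counting 126 days forward gives 1996-06-06.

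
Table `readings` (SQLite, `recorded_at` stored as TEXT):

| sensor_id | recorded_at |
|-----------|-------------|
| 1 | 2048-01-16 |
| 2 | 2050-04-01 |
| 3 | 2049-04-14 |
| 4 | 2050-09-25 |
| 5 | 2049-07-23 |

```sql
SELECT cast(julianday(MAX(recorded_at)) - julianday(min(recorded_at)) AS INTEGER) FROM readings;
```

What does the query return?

983

MIN = 2048-01-16, MAX = 2050-09-25.
15 days remain in January 2048 after the 16th (31 − 16).
Full months from February 2048 through August 2050 contribute their day counts.
Then 25 days into September 2050.
Total: 15 + 29 + 31 + 30 + 31 + 30 + 31 + 31 + 30 + 31 + 30 + 31 + 31 + 28 + 31 + 30 + 31 + 30 + 31 + 31 + 30 + 31 + 30 + 31 + 31 + 28 + 31 + 30 + 31 + 30 + 31 + 31 + 25 = 983.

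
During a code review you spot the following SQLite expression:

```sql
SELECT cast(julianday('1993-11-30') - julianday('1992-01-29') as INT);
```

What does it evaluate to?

2 days remain in January 1992 after the 29th (31 − 29).
Full months from February 1992 through October 1993 contribute their day counts.
Then 30 days into November 1993.
Total: 2 + 29 + 31 + 30 + 31 + 30 + 31 + 31 + 30 + 31 + 30 + 31 + 31 + 28 + 31 + 30 + 31 + 30 + 31 + 31 + 30 + 31 + 30 = 671.

671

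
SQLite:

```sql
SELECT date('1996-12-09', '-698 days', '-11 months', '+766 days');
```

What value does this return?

1996-03-18

Applying '-698 days' to 1996-12-09: counting 698 days back gives 1995-01-11.
Adding -11 months to 1995-01-11 gives 1994-02-11.
Applying '+766 days' to 1994-02-11: counting 766 days forward gives 1996-03-18.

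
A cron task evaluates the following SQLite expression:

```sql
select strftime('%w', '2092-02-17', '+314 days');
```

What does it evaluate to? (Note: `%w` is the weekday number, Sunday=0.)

First apply '+314 days': 2092-02-17 → 2092-12-27.
2092-12-27 is a Saturday; with Sunday=0 that is 6.

6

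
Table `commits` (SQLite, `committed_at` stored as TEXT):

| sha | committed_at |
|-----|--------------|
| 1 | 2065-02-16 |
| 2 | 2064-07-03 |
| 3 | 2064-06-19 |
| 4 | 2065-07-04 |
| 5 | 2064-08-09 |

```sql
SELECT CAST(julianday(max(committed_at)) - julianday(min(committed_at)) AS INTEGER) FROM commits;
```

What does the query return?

MIN = 2064-06-19, MAX = 2065-07-04.
11 days remain in June 2064 after the 19th (30 − 19).
Full months from July 2064 through June 2065 contribute their day counts.
Then 4 days into July 2065.
Total: 11 + 31 + 31 + 30 + 31 + 30 + 31 + 31 + 28 + 31 + 30 + 31 + 30 + 4 = 380.

380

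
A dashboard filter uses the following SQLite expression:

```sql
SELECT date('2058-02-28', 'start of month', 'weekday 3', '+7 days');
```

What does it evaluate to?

`start of month` rewinds 2058-02-28 to 2058-02-01.
`weekday 3` advances to the next Wednesday; 2058-02-01 is a Friday, so it moves forward to 2058-02-06.
Advancing 7 more days within February lands on 2058-02-13.

2058-02-13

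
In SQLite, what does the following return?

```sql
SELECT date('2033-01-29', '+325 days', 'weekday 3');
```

2033-12-21

Applying '+325 days' to 2033-01-29: counting 325 days forward gives 2033-12-20.
`weekday 3` advances to the next Wednesday; 2033-12-20 is a Tuesday, so it moves forward to 2033-12-21.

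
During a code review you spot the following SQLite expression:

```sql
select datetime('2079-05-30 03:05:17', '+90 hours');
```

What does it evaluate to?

+90 hours from 2079-05-30 03:05:17 is 2079-06-02 21:05:17 (crosses midnight).

2079-06-02 21:05:17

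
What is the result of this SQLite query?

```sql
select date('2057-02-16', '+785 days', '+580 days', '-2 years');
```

Applying '+785 days' to 2057-02-16: counting 785 days forward gives 2059-04-12.
Applying '+580 days' to 2059-04-12: counting 580 days forward gives 2060-11-12.
Adding -2 years to 2060-11-12 gives 2058-11-12.

2058-11-12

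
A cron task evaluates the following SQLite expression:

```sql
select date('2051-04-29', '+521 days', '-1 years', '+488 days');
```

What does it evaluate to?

2053-01-31

Applying '+521 days' to 2051-04-29: counting 521 days forward gives 2052-10-01.
Adding -1 year to 2052-10-01 gives 2051-10-01.
Applying '+488 days' to 2051-10-01: counting 488 days forward gives 2053-01-31.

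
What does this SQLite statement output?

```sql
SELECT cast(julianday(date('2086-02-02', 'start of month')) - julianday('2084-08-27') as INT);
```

`start of month` rewinds 2086-02-02 to 2086-02-01.
4 days remain in August 2084 after the 27th (31 − 27).
Full months from September 2084 through January 2086 contribute their day counts.
Then 1 day into February 2086.
Total: 4 + 30 + 31 + 30 + 31 + 31 + 28 + 31 + 30 + 31 + 30 + 31 + 31 + 30 + 31 + 30 + 31 + 31 + 1 = 523.

523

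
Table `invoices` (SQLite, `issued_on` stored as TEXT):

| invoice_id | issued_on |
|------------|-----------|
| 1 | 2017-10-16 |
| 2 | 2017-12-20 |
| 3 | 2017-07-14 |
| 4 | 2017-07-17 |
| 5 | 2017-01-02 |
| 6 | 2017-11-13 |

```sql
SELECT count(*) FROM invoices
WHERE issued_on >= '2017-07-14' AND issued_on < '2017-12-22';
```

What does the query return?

5

Rows in [2017-07-14, 2017-12-22): 2017-10-16, 2017-12-20, 2017-07-14, 2017-07-17, 2017-11-13 → 5 rows.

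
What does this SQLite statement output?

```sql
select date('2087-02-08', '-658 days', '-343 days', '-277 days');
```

Applying '-658 days' to 2087-02-08: counting 658 days back gives 2085-04-21.
Applying '-343 days' to 2085-04-21: counting 343 days back gives 2084-05-13.
Applying '-277 days' to 2084-05-13: counting 277 days back gives 2083-08-10.

2083-08-10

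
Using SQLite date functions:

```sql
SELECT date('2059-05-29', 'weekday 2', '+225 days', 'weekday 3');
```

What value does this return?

`weekday 2` advances to the next Tuesday; 2059-05-29 is a Thursday, so it moves forward to 2059-06-03.
Applying '+225 days' to 2059-06-03: counting 225 days forward gives 2060-01-14.
`weekday 3` advances to the next Wednesday; 2060-01-14 is already a Wednesday, so it stays at 2060-01-14.

2060-01-14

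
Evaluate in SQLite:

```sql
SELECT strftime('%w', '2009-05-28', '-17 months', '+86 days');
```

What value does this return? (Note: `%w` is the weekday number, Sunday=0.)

0

First apply '-17 months', '+86 days': 2009-05-28 → 2008-03-23.
2008-03-23 is a Sunday; with Sunday=0 that is 0.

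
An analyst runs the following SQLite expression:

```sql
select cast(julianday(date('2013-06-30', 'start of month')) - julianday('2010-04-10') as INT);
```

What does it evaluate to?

1148

`start of month` rewinds 2013-06-30 to 2013-06-01.
20 days remain in April 2010 after the 10th (30 − 10).
Full months from May 2010 through May 2013 contribute their day counts.
Then 1 day into June 2013.
Total: 20 + 31 + 30 + 31 + 31 + 30 + 31 + 30 + 31 + 31 + 28 + 31 + 30 + 31 + 30 + 31 + 31 + 30 + 31 + 30 + 31 + 31 + 29 + 31 + 30 + 31 + 30 + 31 + 31 + 30 + 31 + 30 + 31 + 31 + 28 + 31 + 30 + 31 + 1 = 1148.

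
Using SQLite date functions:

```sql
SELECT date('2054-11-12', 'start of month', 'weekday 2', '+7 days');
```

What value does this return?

2054-11-10

`start of month` rewinds 2054-11-12 to 2054-11-01.
`weekday 2` advances to the next Tuesday; 2054-11-01 is a Sunday, so it moves forward to 2054-11-03.
Advancing 7 more days within November lands on 2054-11-10.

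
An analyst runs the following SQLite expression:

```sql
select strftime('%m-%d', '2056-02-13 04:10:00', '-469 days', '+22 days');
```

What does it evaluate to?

11-23

First apply '-469 days', '+22 days': 2056-02-13 04:10:00 → 2054-11-23 04:10:00.
`%m-%d` extracts the month-day: 11-23.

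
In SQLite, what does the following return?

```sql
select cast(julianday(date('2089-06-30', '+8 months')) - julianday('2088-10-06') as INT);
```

512

Adding +8 months to 2089-06-30 targets 2090-02-30. February 2090 has only 28 days, so SQLite normalizes the 2-day overflow forward to 2090-03-02.
25 days remain in October 2088 after the 6th (31 − 6).
Full months from November 2088 through February 2090 contribute their day counts.
Then 2 days into March 2090.
Total: 25 + 30 + 31 + 31 + 28 + 31 + 30 + 31 + 30 + 31 + 31 + 30 + 31 + 30 + 31 + 31 + 28 + 2 = 512.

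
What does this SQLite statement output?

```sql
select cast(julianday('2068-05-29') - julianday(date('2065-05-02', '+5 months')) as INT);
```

970

Adding +5 months to 2065-05-02 gives 2065-10-02.
29 days remain in October 2065 after the 2nd (31 − 2).
Full months from November 2065 through April 2068 contribute their day counts.
Then 29 days into May 2068.
Total: 29 + 30 + 31 + 31 + 28 + 31 + 30 + 31 + 30 + 31 + 31 + 30 + 31 + 30 + 31 + 31 + 28 + 31 + 30 + 31 + 30 + 31 + 31 + 30 + 31 + 30 + 31 + 31 + 29 + 31 + 30 + 29 = 970.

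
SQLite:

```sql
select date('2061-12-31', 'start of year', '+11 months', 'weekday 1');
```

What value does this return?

`start of year` rewinds 2061-12-31 to 2061-01-01.
Adding +11 months to 2061-01-01 gives 2061-12-01.
`weekday 1` advances to the next Monday; 2061-12-01 is a Thursday, so it moves forward to 2061-12-05.

2061-12-05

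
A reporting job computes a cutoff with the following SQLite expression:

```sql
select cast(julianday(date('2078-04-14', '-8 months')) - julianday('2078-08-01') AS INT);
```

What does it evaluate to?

-352

Adding -8 months to 2078-04-14 gives 2077-08-14.
17 days remain in August 2077 after the 14th (31 − 14).
Full months from September 2077 through July 2078 contribute their day counts.
Then 1 day into August 2078.
Total: 17 + 30 + 31 + 30 + 31 + 31 + 28 + 31 + 30 + 31 + 30 + 31 + 1 = 352.
The subtraction is earlier − later, so the result is −352 → -352.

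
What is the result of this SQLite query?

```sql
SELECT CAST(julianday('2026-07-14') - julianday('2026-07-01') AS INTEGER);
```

13

Both dates are in July 2026: 14 − 1 = 13.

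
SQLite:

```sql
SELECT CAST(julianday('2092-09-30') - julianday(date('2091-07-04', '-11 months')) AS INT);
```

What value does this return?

Adding -11 months to 2091-07-04 gives 2090-08-04.
27 days remain in August 2090 after the 4th (31 − 4).
Full months from September 2090 through August 2092 contribute their day counts.
Then 30 days into September 2092.
Total: 27 + 30 + 31 + 30 + 31 + 31 + 28 + 31 + 30 + 31 + 30 + 31 + 31 + 30 + 31 + 30 + 31 + 31 + 29 + 31 + 30 + 31 + 30 + 31 + 31 + 30 = 788.

788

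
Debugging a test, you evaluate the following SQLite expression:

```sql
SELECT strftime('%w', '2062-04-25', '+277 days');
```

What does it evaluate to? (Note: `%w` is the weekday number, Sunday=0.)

6

First apply '+277 days': 2062-04-25 → 2063-01-27.
2063-01-27 is a Saturday; with Sunday=0 that is 6.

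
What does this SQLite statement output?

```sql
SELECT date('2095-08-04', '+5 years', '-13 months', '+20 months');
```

Adding +5 years to 2095-08-04 gives 2100-08-04.
Adding -13 months to 2100-08-04 gives 2099-07-04.
Adding +20 months to 2099-07-04 gives 2101-03-04.

2101-03-04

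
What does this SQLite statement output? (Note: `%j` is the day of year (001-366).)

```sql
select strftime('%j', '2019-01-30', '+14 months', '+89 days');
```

179

First apply '+14 months', '+89 days': 2019-01-30 → 2020-06-27.
Day-of-year for 2020-06-27: days since 2020-01-01 inclusive = 179, zero-padded to 179.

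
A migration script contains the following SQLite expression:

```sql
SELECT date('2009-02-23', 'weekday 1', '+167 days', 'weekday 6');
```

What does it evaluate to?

2009-08-15

`weekday 1` advances to the next Monday; 2009-02-23 is already a Monday, so it stays at 2009-02-23.
Applying '+167 days' to 2009-02-23: counting 167 days forward gives 2009-08-09.
`weekday 6` advances to the next Saturday; 2009-08-09 is a Sunday, so it moves forward to 2009-08-15.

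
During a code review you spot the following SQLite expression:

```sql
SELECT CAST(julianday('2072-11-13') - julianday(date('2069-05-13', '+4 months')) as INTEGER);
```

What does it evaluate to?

1157

Adding +4 months to 2069-05-13 gives 2069-09-13.
17 days remain in September 2069 after the 13th (30 − 13).
Full months from October 2069 through October 2072 contribute their day counts.
Then 13 days into November 2072.
Total: 17 + 31 + 30 + 31 + 31 + 28 + 31 + 30 + 31 + 30 + 31 + 31 + 30 + 31 + 30 + 31 + 31 + 28 + 31 + 30 + 31 + 30 + 31 + 31 + 30 + 31 + 30 + 31 + 31 + 29 + 31 + 30 + 31 + 30 + 31 + 31 + 30 + 31 + 13 = 1157.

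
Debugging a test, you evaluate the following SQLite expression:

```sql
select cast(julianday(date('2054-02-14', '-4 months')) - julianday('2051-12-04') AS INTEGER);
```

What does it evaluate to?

Adding -4 months to 2054-02-14 gives 2053-10-14.
27 days remain in December 2051 after the 4th (31 − 4).
Full months from January 2052 through September 2053 contribute their day counts.
Then 14 days into October 2053.
Total: 27 + 31 + 29 + 31 + 30 + 31 + 30 + 31 + 31 + 30 + 31 + 30 + 31 + 31 + 28 + 31 + 30 + 31 + 30 + 31 + 31 + 30 + 14 = 680.

680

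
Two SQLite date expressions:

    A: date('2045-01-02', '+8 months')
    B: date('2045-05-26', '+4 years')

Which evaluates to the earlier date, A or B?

A = 2045-09-02.
B = 2049-05-26.
A is earlier.

A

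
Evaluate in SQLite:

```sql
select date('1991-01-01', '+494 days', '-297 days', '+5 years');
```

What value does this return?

1996-07-17

Applying '+494 days' to 1991-01-01: counting 494 days forward gives 1992-05-09.
Applying '-297 days' to 1992-05-09: counting 297 days back gives 1991-07-17.
Adding +5 years to 1991-07-17 gives 1996-07-17.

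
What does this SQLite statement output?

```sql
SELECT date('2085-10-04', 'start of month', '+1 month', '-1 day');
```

`start of month` rewinds 2085-10-04 to 2085-10-01.
Adding +1 month to 2085-10-01 gives 2085-11-01.
Going back 1 day from 2085-11-01 reaches 2085-10-31 (last day of October, 31 days).

2085-10-31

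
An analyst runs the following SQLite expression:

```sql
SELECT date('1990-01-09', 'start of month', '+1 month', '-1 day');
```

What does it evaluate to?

1990-01-31

`start of month` rewinds 1990-01-09 to 1990-01-01.
Adding +1 month to 1990-01-01 gives 1990-02-01.
Going back 1 day from 1990-02-01 reaches 1990-01-31 (last day of January, 31 days).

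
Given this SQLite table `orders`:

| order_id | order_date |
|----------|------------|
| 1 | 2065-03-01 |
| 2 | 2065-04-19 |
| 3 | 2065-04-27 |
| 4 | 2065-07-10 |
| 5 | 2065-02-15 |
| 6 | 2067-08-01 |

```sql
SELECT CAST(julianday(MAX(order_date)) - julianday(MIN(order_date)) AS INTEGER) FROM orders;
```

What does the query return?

897

MIN = 2065-02-15, MAX = 2067-08-01.
13 days remain in February 2065 after the 15th (28 − 15).
Full months from March 2065 through July 2067 contribute their day counts.
Then 1 day into August 2067.
Total: 13 + 31 + 30 + 31 + 30 + 31 + 31 + 30 + 31 + 30 + 31 + 31 + 28 + 31 + 30 + 31 + 30 + 31 + 31 + 30 + 31 + 30 + 31 + 31 + 28 + 31 + 30 + 31 + 30 + 31 + 1 = 897.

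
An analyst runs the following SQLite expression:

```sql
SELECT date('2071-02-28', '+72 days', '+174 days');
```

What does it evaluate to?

Applying '+72 days' to 2071-02-28: counting 72 days forward gives 2071-05-11.
Applying '+174 days' to 2071-05-11: counting 174 days forward gives 2071-11-01.

2071-11-01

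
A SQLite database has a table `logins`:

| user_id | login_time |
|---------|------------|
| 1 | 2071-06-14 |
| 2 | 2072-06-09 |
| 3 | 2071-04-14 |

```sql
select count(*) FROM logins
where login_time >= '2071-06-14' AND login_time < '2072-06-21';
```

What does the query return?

Rows in [2071-06-14, 2072-06-21): 2071-06-14, 2072-06-09 → 2 rows.

2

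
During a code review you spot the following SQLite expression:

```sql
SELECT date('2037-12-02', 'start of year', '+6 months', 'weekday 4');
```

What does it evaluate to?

2037-07-02

`start of year` rewinds 2037-12-02 to 2037-01-01.
Adding +6 months to 2037-01-01 gives 2037-07-01.
`weekday 4` advances to the next Thursday; 2037-07-01 is a Wednesday, so it moves forward to 2037-07-02.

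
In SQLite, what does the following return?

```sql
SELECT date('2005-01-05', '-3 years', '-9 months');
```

Adding -3 years to 2005-01-05 gives 2002-01-05.
Adding -9 months to 2002-01-05 gives 2001-04-05.

2001-04-05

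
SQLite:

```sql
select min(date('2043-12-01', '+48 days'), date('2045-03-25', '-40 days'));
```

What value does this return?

date('2043-12-01', '+48 days') → 2044-01-18.
date('2045-03-25', '-40 days') → 2045-02-13.
Earlier of the two is 2044-01-18.

2044-01-18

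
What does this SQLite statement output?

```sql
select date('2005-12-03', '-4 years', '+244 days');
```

2002-08-04

Adding -4 years to 2005-12-03 gives 2001-12-03.
Applying '+244 days' to 2001-12-03: counting 244 days forward gives 2002-08-04.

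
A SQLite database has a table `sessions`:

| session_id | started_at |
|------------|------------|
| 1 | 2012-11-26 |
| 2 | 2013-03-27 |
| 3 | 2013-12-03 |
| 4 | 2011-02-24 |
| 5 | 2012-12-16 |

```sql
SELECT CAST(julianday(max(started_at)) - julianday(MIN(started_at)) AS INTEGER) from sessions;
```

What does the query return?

1013

MIN = 2011-02-24, MAX = 2013-12-03.
4 days remain in February 2011 after the 24th (28 − 24).
Full months from March 2011 through November 2013 contribute their day counts.
Then 3 days into December 2013.
Total: 4 + 31 + 30 + 31 + 30 + 31 + 31 + 30 + 31 + 30 + 31 + 31 + 29 + 31 + 30 + 31 + 30 + 31 + 31 + 30 + 31 + 30 + 31 + 31 + 28 + 31 + 30 + 31 + 30 + 31 + 31 + 30 + 31 + 30 + 3 = 1013.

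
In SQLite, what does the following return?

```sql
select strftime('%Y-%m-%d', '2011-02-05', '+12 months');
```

2012-02-05

First apply '+12 months': 2011-02-05 → 2012-02-05.
`%Y-%m-%d` extracts the ISO date: 2012-02-05.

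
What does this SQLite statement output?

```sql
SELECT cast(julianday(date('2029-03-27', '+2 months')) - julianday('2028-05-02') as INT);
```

390

Adding +2 months to 2029-03-27 gives 2029-05-27.
29 days remain in May 2028 after the 2nd (31 − 2).
Full months from June 2028 through April 2029 contribute their day counts.
Then 27 days into May 2029.
Total: 29 + 30 + 31 + 31 + 30 + 31 + 30 + 31 + 31 + 28 + 31 + 30 + 27 = 390.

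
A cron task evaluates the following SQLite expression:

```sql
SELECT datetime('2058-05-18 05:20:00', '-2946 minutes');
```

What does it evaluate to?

2946 minutes = 49h 6m; -2946 minutes from 2058-05-18 05:20:00 is 2058-05-16 04:14:00 (crosses midnight).

2058-05-16 04:14:00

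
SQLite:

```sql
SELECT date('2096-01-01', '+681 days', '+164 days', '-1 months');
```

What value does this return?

Applying '+681 days' to 2096-01-01: counting 681 days forward gives 2097-11-12.
Applying '+164 days' to 2097-11-12: counting 164 days forward gives 2098-04-25.
Adding -1 month to 2098-04-25 gives 2098-03-25.

2098-03-25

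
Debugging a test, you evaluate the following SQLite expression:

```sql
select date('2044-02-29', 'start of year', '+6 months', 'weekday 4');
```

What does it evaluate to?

2044-07-07

`start of year` rewinds 2044-02-29 to 2044-01-01.
Adding +6 months to 2044-01-01 gives 2044-07-01.
`weekday 4` advances to the next Thursday; 2044-07-01 is a Friday, so it moves forward to 2044-07-07.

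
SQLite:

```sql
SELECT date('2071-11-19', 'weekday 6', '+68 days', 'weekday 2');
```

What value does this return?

2072-02-02

`weekday 6` advances to the next Saturday; 2071-11-19 is a Thursday, so it moves forward to 2071-11-21.
Applying '+68 days' to 2071-11-21: counting 68 days forward gives 2072-01-28.
`weekday 2` advances to the next Tuesday; 2072-01-28 is a Thursday, so it moves forward to 2072-02-02.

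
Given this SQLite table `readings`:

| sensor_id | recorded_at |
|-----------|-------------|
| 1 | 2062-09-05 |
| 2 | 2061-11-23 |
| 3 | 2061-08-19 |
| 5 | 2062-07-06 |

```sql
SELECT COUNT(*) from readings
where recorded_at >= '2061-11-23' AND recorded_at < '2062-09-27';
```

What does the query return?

Rows in [2061-11-23, 2062-09-27): 2062-09-05, 2061-11-23, 2062-07-06 → 3 rows.

3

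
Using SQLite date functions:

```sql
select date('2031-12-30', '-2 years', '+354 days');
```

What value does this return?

2030-12-19

Adding -2 years to 2031-12-30 gives 2029-12-30.
Applying '+354 days' to 2029-12-30: counting 354 days forward gives 2030-12-19.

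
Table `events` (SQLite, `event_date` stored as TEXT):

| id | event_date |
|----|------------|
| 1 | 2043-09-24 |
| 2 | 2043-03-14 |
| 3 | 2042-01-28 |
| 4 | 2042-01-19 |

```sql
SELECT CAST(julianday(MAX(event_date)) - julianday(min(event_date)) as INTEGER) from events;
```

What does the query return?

613

MIN = 2042-01-19, MAX = 2043-09-24.
12 days remain in January 2042 after the 19th (31 − 19).
Full months from February 2042 through August 2043 contribute their day counts.
Then 24 days into September 2043.
Total: 12 + 28 + 31 + 30 + 31 + 30 + 31 + 31 + 30 + 31 + 30 + 31 + 31 + 28 + 31 + 30 + 31 + 30 + 31 + 31 + 24 = 613.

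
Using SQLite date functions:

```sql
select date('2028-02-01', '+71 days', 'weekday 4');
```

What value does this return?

Applying '+71 days' to 2028-02-01: counting 71 days forward gives 2028-04-12.
`weekday 4` advances to the next Thursday; 2028-04-12 is a Wednesday, so it moves forward to 2028-04-13.

2028-04-13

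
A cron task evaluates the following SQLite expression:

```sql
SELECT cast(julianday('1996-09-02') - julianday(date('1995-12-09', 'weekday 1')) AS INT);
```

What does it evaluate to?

`weekday 1` advances to the next Monday; 1995-12-09 is a Saturday, so it moves forward to 1995-12-11.
20 days remain in December 1995 after the 11th (31 − 11).
Full months from January 1996 through August 1996 contribute their day counts.
Then 2 days into September 1996.
Total: 20 + 31 + 29 + 31 + 30 + 31 + 30 + 31 + 31 + 2 = 266.

266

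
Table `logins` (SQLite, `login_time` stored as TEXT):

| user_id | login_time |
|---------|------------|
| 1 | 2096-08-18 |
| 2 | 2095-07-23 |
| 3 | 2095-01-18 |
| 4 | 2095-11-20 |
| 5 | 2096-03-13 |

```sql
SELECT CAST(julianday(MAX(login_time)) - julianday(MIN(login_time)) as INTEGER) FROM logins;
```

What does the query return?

MIN = 2095-01-18, MAX = 2096-08-18.
13 days remain in January 2095 after the 18th (31 − 18).
Full months from February 2095 through July 2096 contribute their day counts.
Then 18 days into August 2096.
Total: 13 + 28 + 31 + 30 + 31 + 30 + 31 + 31 + 30 + 31 + 30 + 31 + 31 + 29 + 31 + 30 + 31 + 30 + 31 + 18 = 578.

578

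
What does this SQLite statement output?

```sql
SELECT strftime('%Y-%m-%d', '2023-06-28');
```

2023-06-28

`%Y-%m-%d` extracts the ISO date: 2023-06-28.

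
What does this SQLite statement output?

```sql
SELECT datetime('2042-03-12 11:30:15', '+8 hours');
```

+8 hours from 2042-03-12 11:30:15 is 2042-03-12 19:30:15.

2042-03-12 19:30:15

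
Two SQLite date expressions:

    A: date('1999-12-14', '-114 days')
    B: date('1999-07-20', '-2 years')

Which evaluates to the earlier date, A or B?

B

A = 1999-08-22.
B = 1997-07-20.
B is earlier.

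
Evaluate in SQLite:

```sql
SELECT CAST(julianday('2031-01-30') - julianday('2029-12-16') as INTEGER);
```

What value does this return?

410

15 days remain in December 2029 after the 16th (31 − 16).
Full months from January 2030 through December 2030 contribute their day counts.
Then 30 days into January 2031.
Total: 15 + 31 + 28 + 31 + 30 + 31 + 30 + 31 + 31 + 30 + 31 + 30 + 31 + 30 = 410.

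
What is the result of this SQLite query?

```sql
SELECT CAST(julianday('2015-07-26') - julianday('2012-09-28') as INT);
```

1031

2 days remain in September 2012 after the 28th (30 − 28).
Full months from October 2012 through June 2015 contribute their day counts.
Then 26 days into July 2015.
Total: 2 + 31 + 30 + 31 + 31 + 28 + 31 + 30 + 31 + 30 + 31 + 31 + 30 + 31 + 30 + 31 + 31 + 28 + 31 + 30 + 31 + 30 + 31 + 31 + 30 + 31 + 30 + 31 + 31 + 28 + 31 + 30 + 31 + 30 + 26 = 1031.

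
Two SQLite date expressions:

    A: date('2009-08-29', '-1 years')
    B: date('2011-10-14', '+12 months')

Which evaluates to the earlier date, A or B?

A = 2008-08-29.
B = 2012-10-14.
A is earlier.

A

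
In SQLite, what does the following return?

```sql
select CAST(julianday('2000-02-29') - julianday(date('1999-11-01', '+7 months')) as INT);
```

Adding +7 months to 1999-11-01 gives 2000-06-01.
0 days remain in February 2000 after the 29th (29 − 29).
March 2000: 31 days.
April 2000: 30 days.
May 2000: 31 days.
Then 1 day into June 2000.
Total: 0 + 31 + 30 + 31 + 1 = 93.
The subtraction is earlier − later, so the result is −93 → -93.

-93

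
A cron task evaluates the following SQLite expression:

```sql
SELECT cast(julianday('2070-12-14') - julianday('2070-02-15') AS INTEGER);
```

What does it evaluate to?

302

13 days remain in February 2070 after the 15th (28 − 15).
Full months from March 2070 through November 2070 contribute their day counts.
Then 14 days into December 2070.
Total: 13 + 31 + 30 + 31 + 30 + 31 + 31 + 30 + 31 + 30 + 14 = 302.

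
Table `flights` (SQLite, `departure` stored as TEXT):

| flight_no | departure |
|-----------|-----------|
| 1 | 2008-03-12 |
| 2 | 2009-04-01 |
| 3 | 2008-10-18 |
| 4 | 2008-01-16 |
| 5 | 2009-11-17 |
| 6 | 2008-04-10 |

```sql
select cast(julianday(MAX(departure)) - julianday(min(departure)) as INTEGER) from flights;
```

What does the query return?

671

MIN = 2008-01-16, MAX = 2009-11-17.
15 days remain in January 2008 after the 16th (31 − 16).
Full months from February 2008 through October 2009 contribute their day counts.
Then 17 days into November 2009.
Total: 15 + 29 + 31 + 30 + 31 + 30 + 31 + 31 + 30 + 31 + 30 + 31 + 31 + 28 + 31 + 30 + 31 + 30 + 31 + 31 + 30 + 31 + 17 = 671.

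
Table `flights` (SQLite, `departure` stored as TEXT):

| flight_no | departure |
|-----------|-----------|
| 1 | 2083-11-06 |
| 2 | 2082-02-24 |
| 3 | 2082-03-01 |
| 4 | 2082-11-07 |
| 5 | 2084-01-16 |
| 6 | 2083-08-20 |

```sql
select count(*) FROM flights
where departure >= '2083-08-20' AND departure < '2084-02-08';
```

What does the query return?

Rows in [2083-08-20, 2084-02-08): 2083-11-06, 2084-01-16, 2083-08-20 → 3 rows.

3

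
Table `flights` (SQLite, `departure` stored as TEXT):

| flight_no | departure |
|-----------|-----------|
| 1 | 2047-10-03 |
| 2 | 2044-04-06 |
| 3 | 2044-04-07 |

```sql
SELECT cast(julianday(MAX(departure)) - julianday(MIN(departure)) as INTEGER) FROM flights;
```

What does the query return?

MIN = 2044-04-06, MAX = 2047-10-03.
24 days remain in April 2044 after the 6th (30 − 6).
Full months from May 2044 through September 2047 contribute their day counts.
Then 3 days into October 2047.
Total: 24 + 31 + 30 + 31 + 31 + 30 + 31 + 30 + 31 + 31 + 28 + 31 + 30 + 31 + 30 + 31 + 31 + 30 + 31 + 30 + 31 + 31 + 28 + 31 + 30 + 31 + 30 + 31 + 31 + 30 + 31 + 30 + 31 + 31 + 28 + 31 + 30 + 31 + 30 + 31 + 31 + 30 + 3 = 1275.

1275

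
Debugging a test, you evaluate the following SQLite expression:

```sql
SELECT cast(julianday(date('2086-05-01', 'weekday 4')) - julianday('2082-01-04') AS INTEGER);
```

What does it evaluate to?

`weekday 4` advances to the next Thursday; 2086-05-01 is a Wednesday, so it moves forward to 2086-05-02.
27 days remain in January 2082 after the 4th (31 − 4).
Full months from February 2082 through April 2086 contribute their day counts.
Then 2 days into May 2086.
Total: 27 + 28 + 31 + 30 + 31 + 30 + 31 + 31 + 30 + 31 + 30 + 31 + 31 + 28 + 31 + 30 + 31 + 30 + 31 + 31 + 30 + 31 + 30 + 31 + 31 + 29 + 31 + 30 + 31 + 30 + 31 + 31 + 30 + 31 + 30 + 31 + 31 + 28 + 31 + 30 + 31 + 30 + 31 + 31 + 30 + 31 + 30 + 31 + 31 + 28 + 31 + 30 + 2 = 1579.

1579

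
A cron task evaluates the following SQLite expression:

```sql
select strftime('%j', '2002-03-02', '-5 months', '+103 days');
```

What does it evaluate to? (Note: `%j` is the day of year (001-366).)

013

First apply '-5 months', '+103 days': 2002-03-02 → 2002-01-13.
Day-of-year for 2002-01-13: days since 2002-01-01 inclusive = 13, zero-padded to 013.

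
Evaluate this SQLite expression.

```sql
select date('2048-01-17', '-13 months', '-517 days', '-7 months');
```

Adding -13 months to 2048-01-17 gives 2046-12-17.
Applying '-517 days' to 2046-12-17: counting 517 days back gives 2045-07-18.
Adding -7 months to 2045-07-18 gives 2044-12-18.

2044-12-18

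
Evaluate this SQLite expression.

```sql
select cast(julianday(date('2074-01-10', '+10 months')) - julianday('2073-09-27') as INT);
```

Adding +10 months to 2074-01-10 gives 2074-11-10.
3 days remain in September 2073 after the 27th (30 − 27).
Full months from October 2073 through October 2074 contribute their day counts.
Then 10 days into November 2074.
Total: 3 + 31 + 30 + 31 + 31 + 28 + 31 + 30 + 31 + 30 + 31 + 31 + 30 + 31 + 10 = 409.

409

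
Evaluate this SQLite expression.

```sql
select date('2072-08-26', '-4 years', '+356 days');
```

Adding -4 years to 2072-08-26 gives 2068-08-26.
Applying '+356 days' to 2068-08-26: counting 356 days forward gives 2069-08-17.

2069-08-17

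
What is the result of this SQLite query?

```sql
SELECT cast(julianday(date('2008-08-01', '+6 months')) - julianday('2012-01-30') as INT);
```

Adding +6 months to 2008-08-01 gives 2009-02-01.
27 days remain in February 2009 after the 1st (28 − 1).
Full months from March 2009 through December 2011 contribute their day counts.
Then 30 days into January 2012.
Total: 27 + 31 + 30 + 31 + 30 + 31 + 31 + 30 + 31 + 30 + 31 + 31 + 28 + 31 + 30 + 31 + 30 + 31 + 31 + 30 + 31 + 30 + 31 + 31 + 28 + 31 + 30 + 31 + 30 + 31 + 31 + 30 + 31 + 30 + 31 + 30 = 1093.
The subtraction is earlier − later, so the result is −1093 → -1093.

-1093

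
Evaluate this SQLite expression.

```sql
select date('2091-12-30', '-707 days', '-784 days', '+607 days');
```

Applying '-707 days' to 2091-12-30: counting 707 days back gives 2090-01-22.
Applying '-784 days' to 2090-01-22: counting 784 days back gives 2087-11-30.
Applying '+607 days' to 2087-11-30: counting 607 days forward gives 2089-07-29.

2089-07-29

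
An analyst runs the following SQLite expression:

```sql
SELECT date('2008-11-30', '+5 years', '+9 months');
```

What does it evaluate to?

2014-08-30

Adding +5 years to 2008-11-30 gives 2013-11-30.
Adding +9 months to 2013-11-30 gives 2014-08-30.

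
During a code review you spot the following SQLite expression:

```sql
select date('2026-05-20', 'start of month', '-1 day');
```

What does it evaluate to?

2026-04-30

`start of month` rewinds 2026-05-20 to 2026-05-01.
Going back 1 day from 2026-05-01 reaches 2026-04-30 (last day of April, 30 days).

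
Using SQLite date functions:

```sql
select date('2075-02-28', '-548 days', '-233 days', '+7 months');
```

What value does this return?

2073-08-08

Applying '-548 days' to 2075-02-28: counting 548 days back gives 2073-08-29.
Applying '-233 days' to 2073-08-29: counting 233 days back gives 2073-01-08.
Adding +7 months to 2073-01-08 gives 2073-08-08.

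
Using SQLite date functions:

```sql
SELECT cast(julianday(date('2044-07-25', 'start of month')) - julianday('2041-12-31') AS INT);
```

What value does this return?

`start of month` rewinds 2044-07-25 to 2044-07-01.
0 days remain in December 2041 after the 31st (31 − 31).
Full months from January 2042 through June 2044 contribute their day counts.
Then 1 day into July 2044.
Total: 0 + 31 + 28 + 31 + 30 + 31 + 30 + 31 + 31 + 30 + 31 + 30 + 31 + 31 + 28 + 31 + 30 + 31 + 30 + 31 + 31 + 30 + 31 + 30 + 31 + 31 + 29 + 31 + 30 + 31 + 30 + 1 = 913.

913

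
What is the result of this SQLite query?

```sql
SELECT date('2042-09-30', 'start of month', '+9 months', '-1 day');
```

2043-05-31

`start of month` rewinds 2042-09-30 to 2042-09-01.
Adding +9 months to 2042-09-01 gives 2043-06-01.
Going back 1 day from 2043-06-01 reaches 2043-05-31 (last day of May, 31 days).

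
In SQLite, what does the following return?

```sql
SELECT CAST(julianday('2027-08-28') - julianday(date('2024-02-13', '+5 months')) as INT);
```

Adding +5 months to 2024-02-13 gives 2024-07-13.
18 days remain in July 2024 after the 13th (31 − 13).
Full months from August 2024 through July 2027 contribute their day counts.
Then 28 days into August 2027.
Total: 18 + 31 + 30 + 31 + 30 + 31 + 31 + 28 + 31 + 30 + 31 + 30 + 31 + 31 + 30 + 31 + 30 + 31 + 31 + 28 + 31 + 30 + 31 + 30 + 31 + 31 + 30 + 31 + 30 + 31 + 31 + 28 + 31 + 30 + 31 + 30 + 31 + 28 = 1141.

1141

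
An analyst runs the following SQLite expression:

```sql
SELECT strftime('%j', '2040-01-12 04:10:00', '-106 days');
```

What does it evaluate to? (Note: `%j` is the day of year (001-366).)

271

First apply '-106 days': 2040-01-12 04:10:00 → 2039-09-28 04:10:00.
Day-of-year for 2039-09-28: days since 2039-01-01 inclusive = 271, zero-padded to 271.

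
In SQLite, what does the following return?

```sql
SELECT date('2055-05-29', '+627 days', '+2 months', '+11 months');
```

2058-03-14

Applying '+627 days' to 2055-05-29: counting 627 days forward gives 2057-02-14.
Adding +2 months to 2057-02-14 gives 2057-04-14.
Adding +11 months to 2057-04-14 gives 2058-03-14.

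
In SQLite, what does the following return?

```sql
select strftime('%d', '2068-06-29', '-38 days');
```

First apply '-38 days': 2068-06-29 → 2068-05-22.
`%d` extracts the 2-digit day of month: 22.

22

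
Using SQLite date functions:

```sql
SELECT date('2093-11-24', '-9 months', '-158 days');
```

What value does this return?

Adding -9 months to 2093-11-24 gives 2093-02-24.
Applying '-158 days' to 2093-02-24: counting 158 days back gives 2092-09-19.

2092-09-19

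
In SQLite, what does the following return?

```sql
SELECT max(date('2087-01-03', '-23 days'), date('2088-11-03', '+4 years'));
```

2092-11-03

date('2087-01-03', '-23 days') → 2086-12-11.
date('2088-11-03', '+4 years') → 2092-11-03.
Later of the two is 2092-11-03.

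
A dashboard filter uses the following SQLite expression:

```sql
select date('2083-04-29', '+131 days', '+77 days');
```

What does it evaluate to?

2083-11-23

Applying '+131 days' to 2083-04-29: counting 131 days forward gives 2083-09-07.
Applying '+77 days' to 2083-09-07: counting 77 days forward gives 2083-11-23.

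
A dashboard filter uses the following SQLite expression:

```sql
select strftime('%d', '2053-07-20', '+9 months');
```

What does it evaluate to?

First apply '+9 months': 2053-07-20 → 2054-04-20.
`%d` extracts the 2-digit day of month: 20.

20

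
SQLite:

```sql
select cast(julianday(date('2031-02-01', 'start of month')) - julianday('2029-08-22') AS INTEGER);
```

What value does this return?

`start of month` rewinds 2031-02-01 to 2031-02-01.
9 days remain in August 2029 after the 22nd (31 − 22).
Full months from September 2029 through January 2031 contribute their day counts.
Then 1 day into February 2031.
Total: 9 + 30 + 31 + 30 + 31 + 31 + 28 + 31 + 30 + 31 + 30 + 31 + 31 + 30 + 31 + 30 + 31 + 31 + 1 = 528.

528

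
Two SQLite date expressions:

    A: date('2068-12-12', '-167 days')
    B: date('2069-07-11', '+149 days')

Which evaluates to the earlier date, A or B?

A

A = 2068-06-28.
B = 2069-12-07.
A is earlier.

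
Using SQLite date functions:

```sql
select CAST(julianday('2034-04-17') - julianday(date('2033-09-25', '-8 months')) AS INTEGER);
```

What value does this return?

447

Adding -8 months to 2033-09-25 gives 2033-01-25.
6 days remain in January 2033 after the 25th (31 − 25).
Full months from February 2033 through March 2034 contribute their day counts.
Then 17 days into April 2034.
Total: 6 + 28 + 31 + 30 + 31 + 30 + 31 + 31 + 30 + 31 + 30 + 31 + 31 + 28 + 31 + 17 = 447.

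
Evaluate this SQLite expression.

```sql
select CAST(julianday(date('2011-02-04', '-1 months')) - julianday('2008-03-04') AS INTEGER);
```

1036

Adding -1 month to 2011-02-04 gives 2011-01-04.
27 days remain in March 2008 after the 4th (31 − 4).
Full months from April 2008 through December 2010 contribute their day counts.
Then 4 days into January 2011.
Total: 27 + 30 + 31 + 30 + 31 + 31 + 30 + 31 + 30 + 31 + 31 + 28 + 31 + 30 + 31 + 30 + 31 + 31 + 30 + 31 + 30 + 31 + 31 + 28 + 31 + 30 + 31 + 30 + 31 + 31 + 30 + 31 + 30 + 31 + 4 = 1036.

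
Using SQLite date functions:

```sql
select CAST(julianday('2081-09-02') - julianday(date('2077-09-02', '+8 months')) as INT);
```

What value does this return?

1219

Adding +8 months to 2077-09-02 gives 2078-05-02.
29 days remain in May 2078 after the 2nd (31 − 2).
Full months from June 2078 through August 2081 contribute their day counts.
Then 2 days into September 2081.
Total: 29 + 30 + 31 + 31 + 30 + 31 + 30 + 31 + 31 + 28 + 31 + 30 + 31 + 30 + 31 + 31 + 30 + 31 + 30 + 31 + 31 + 29 + 31 + 30 + 31 + 30 + 31 + 31 + 30 + 31 + 30 + 31 + 31 + 28 + 31 + 30 + 31 + 30 + 31 + 31 + 2 = 1219.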